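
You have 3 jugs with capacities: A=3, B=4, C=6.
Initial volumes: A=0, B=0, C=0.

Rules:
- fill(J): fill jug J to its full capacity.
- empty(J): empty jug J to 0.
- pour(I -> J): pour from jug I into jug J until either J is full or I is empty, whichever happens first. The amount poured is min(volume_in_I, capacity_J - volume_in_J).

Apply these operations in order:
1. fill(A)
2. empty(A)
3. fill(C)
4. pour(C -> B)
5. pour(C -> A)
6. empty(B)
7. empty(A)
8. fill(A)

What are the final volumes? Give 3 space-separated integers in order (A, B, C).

Answer: 3 0 0

Derivation:
Step 1: fill(A) -> (A=3 B=0 C=0)
Step 2: empty(A) -> (A=0 B=0 C=0)
Step 3: fill(C) -> (A=0 B=0 C=6)
Step 4: pour(C -> B) -> (A=0 B=4 C=2)
Step 5: pour(C -> A) -> (A=2 B=4 C=0)
Step 6: empty(B) -> (A=2 B=0 C=0)
Step 7: empty(A) -> (A=0 B=0 C=0)
Step 8: fill(A) -> (A=3 B=0 C=0)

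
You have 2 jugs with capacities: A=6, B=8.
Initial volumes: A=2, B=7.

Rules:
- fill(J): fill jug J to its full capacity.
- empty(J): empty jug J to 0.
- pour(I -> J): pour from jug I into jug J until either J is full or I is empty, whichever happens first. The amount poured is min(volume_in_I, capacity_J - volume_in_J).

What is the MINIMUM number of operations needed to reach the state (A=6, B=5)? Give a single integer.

BFS from (A=2, B=7). One shortest path:
  1. fill(A) -> (A=6 B=7)
  2. pour(A -> B) -> (A=5 B=8)
  3. empty(B) -> (A=5 B=0)
  4. pour(A -> B) -> (A=0 B=5)
  5. fill(A) -> (A=6 B=5)
Reached target in 5 moves.

Answer: 5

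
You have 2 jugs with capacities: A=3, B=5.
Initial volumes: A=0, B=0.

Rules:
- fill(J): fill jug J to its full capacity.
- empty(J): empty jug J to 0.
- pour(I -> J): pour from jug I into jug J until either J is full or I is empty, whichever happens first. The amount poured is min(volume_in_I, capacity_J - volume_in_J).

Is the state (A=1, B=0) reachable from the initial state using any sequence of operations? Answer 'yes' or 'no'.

BFS from (A=0, B=0):
  1. fill(A) -> (A=3 B=0)
  2. pour(A -> B) -> (A=0 B=3)
  3. fill(A) -> (A=3 B=3)
  4. pour(A -> B) -> (A=1 B=5)
  5. empty(B) -> (A=1 B=0)
Target reached → yes.

Answer: yes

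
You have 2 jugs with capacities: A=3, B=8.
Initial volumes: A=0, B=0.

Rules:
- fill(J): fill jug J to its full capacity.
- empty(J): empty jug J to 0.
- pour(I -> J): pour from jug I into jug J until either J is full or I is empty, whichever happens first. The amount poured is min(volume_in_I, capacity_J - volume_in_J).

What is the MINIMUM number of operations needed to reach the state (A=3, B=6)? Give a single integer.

Answer: 5

Derivation:
BFS from (A=0, B=0). One shortest path:
  1. fill(A) -> (A=3 B=0)
  2. pour(A -> B) -> (A=0 B=3)
  3. fill(A) -> (A=3 B=3)
  4. pour(A -> B) -> (A=0 B=6)
  5. fill(A) -> (A=3 B=6)
Reached target in 5 moves.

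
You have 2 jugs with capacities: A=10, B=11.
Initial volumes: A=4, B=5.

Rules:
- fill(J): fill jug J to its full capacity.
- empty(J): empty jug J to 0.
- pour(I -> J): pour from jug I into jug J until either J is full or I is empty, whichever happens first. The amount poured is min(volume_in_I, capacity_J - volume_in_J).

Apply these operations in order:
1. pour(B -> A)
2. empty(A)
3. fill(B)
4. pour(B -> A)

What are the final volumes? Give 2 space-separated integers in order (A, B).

Step 1: pour(B -> A) -> (A=9 B=0)
Step 2: empty(A) -> (A=0 B=0)
Step 3: fill(B) -> (A=0 B=11)
Step 4: pour(B -> A) -> (A=10 B=1)

Answer: 10 1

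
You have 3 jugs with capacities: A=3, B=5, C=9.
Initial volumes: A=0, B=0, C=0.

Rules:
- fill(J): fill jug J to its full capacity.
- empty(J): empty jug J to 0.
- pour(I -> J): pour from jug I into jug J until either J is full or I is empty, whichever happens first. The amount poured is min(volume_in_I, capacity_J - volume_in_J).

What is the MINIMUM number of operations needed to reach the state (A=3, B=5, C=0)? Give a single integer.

BFS from (A=0, B=0, C=0). One shortest path:
  1. fill(A) -> (A=3 B=0 C=0)
  2. fill(B) -> (A=3 B=5 C=0)
Reached target in 2 moves.

Answer: 2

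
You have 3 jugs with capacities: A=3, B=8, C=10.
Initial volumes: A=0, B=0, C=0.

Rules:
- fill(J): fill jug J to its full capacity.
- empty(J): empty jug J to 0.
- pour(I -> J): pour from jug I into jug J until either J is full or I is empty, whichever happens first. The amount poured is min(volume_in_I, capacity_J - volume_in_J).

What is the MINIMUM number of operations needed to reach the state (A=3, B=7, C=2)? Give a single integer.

Answer: 7

Derivation:
BFS from (A=0, B=0, C=0). One shortest path:
  1. fill(C) -> (A=0 B=0 C=10)
  2. pour(C -> B) -> (A=0 B=8 C=2)
  3. empty(B) -> (A=0 B=0 C=2)
  4. pour(C -> A) -> (A=2 B=0 C=0)
  5. fill(C) -> (A=2 B=0 C=10)
  6. pour(C -> B) -> (A=2 B=8 C=2)
  7. pour(B -> A) -> (A=3 B=7 C=2)
Reached target in 7 moves.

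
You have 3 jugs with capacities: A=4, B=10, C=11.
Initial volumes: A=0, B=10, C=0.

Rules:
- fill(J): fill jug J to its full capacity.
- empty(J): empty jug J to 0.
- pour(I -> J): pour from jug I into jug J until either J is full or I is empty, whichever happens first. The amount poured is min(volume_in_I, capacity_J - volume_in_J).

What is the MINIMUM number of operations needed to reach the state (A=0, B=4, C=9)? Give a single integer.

Answer: 7

Derivation:
BFS from (A=0, B=10, C=0). One shortest path:
  1. fill(A) -> (A=4 B=10 C=0)
  2. pour(B -> C) -> (A=4 B=0 C=10)
  3. fill(B) -> (A=4 B=10 C=10)
  4. pour(B -> C) -> (A=4 B=9 C=11)
  5. empty(C) -> (A=4 B=9 C=0)
  6. pour(B -> C) -> (A=4 B=0 C=9)
  7. pour(A -> B) -> (A=0 B=4 C=9)
Reached target in 7 moves.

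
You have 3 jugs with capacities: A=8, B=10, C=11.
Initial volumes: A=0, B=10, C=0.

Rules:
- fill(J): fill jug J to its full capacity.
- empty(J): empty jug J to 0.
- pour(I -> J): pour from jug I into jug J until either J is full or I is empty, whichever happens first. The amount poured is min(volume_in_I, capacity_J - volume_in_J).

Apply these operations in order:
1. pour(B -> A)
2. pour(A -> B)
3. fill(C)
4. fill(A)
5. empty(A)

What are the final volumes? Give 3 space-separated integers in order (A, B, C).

Step 1: pour(B -> A) -> (A=8 B=2 C=0)
Step 2: pour(A -> B) -> (A=0 B=10 C=0)
Step 3: fill(C) -> (A=0 B=10 C=11)
Step 4: fill(A) -> (A=8 B=10 C=11)
Step 5: empty(A) -> (A=0 B=10 C=11)

Answer: 0 10 11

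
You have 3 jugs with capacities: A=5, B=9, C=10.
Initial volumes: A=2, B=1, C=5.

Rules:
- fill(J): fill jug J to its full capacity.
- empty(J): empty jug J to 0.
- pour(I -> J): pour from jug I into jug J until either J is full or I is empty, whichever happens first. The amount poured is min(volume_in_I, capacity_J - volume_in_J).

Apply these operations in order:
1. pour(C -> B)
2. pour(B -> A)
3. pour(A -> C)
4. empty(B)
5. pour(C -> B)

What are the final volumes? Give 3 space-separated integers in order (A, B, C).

Step 1: pour(C -> B) -> (A=2 B=6 C=0)
Step 2: pour(B -> A) -> (A=5 B=3 C=0)
Step 3: pour(A -> C) -> (A=0 B=3 C=5)
Step 4: empty(B) -> (A=0 B=0 C=5)
Step 5: pour(C -> B) -> (A=0 B=5 C=0)

Answer: 0 5 0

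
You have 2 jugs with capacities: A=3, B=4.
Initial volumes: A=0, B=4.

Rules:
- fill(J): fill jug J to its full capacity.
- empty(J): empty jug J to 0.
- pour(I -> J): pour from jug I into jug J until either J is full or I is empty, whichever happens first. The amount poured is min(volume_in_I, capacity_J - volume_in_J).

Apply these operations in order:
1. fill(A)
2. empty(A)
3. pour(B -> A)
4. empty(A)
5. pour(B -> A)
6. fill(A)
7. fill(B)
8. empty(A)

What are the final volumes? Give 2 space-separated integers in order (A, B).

Step 1: fill(A) -> (A=3 B=4)
Step 2: empty(A) -> (A=0 B=4)
Step 3: pour(B -> A) -> (A=3 B=1)
Step 4: empty(A) -> (A=0 B=1)
Step 5: pour(B -> A) -> (A=1 B=0)
Step 6: fill(A) -> (A=3 B=0)
Step 7: fill(B) -> (A=3 B=4)
Step 8: empty(A) -> (A=0 B=4)

Answer: 0 4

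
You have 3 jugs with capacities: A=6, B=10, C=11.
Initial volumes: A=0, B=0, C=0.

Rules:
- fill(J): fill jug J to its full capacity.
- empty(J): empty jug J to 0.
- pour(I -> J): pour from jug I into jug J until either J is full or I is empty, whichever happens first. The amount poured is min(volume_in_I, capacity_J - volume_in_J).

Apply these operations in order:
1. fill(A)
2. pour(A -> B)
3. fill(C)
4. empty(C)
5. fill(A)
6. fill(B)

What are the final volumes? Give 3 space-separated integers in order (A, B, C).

Answer: 6 10 0

Derivation:
Step 1: fill(A) -> (A=6 B=0 C=0)
Step 2: pour(A -> B) -> (A=0 B=6 C=0)
Step 3: fill(C) -> (A=0 B=6 C=11)
Step 4: empty(C) -> (A=0 B=6 C=0)
Step 5: fill(A) -> (A=6 B=6 C=0)
Step 6: fill(B) -> (A=6 B=10 C=0)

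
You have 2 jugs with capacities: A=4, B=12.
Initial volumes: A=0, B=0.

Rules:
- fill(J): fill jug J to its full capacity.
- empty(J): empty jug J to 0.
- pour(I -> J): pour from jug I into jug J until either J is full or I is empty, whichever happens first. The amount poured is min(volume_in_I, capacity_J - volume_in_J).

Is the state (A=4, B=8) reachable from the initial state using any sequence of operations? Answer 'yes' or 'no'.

BFS from (A=0, B=0):
  1. fill(B) -> (A=0 B=12)
  2. pour(B -> A) -> (A=4 B=8)
Target reached → yes.

Answer: yes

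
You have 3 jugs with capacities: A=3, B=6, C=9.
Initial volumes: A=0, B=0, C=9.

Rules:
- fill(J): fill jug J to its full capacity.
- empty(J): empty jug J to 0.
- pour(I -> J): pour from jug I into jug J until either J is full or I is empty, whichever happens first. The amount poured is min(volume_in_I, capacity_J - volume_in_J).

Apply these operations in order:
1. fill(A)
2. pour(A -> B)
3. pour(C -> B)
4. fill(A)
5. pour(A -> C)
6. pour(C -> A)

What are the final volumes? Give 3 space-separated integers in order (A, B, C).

Answer: 3 6 6

Derivation:
Step 1: fill(A) -> (A=3 B=0 C=9)
Step 2: pour(A -> B) -> (A=0 B=3 C=9)
Step 3: pour(C -> B) -> (A=0 B=6 C=6)
Step 4: fill(A) -> (A=3 B=6 C=6)
Step 5: pour(A -> C) -> (A=0 B=6 C=9)
Step 6: pour(C -> A) -> (A=3 B=6 C=6)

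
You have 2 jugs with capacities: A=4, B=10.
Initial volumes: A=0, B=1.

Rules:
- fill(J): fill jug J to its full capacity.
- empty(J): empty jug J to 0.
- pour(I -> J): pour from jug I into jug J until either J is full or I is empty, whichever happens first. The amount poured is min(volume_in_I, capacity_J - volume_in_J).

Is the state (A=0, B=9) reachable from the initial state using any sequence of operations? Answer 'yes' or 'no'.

Answer: yes

Derivation:
BFS from (A=0, B=1):
  1. fill(A) -> (A=4 B=1)
  2. pour(A -> B) -> (A=0 B=5)
  3. fill(A) -> (A=4 B=5)
  4. pour(A -> B) -> (A=0 B=9)
Target reached → yes.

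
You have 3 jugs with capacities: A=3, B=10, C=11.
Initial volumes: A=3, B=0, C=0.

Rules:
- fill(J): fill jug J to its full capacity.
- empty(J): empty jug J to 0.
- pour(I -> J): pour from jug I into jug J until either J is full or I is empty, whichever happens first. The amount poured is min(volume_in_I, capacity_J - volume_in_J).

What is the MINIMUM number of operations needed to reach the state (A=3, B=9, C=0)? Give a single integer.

BFS from (A=3, B=0, C=0). One shortest path:
  1. fill(B) -> (A=3 B=10 C=0)
  2. pour(B -> C) -> (A=3 B=0 C=10)
  3. fill(B) -> (A=3 B=10 C=10)
  4. pour(B -> C) -> (A=3 B=9 C=11)
  5. empty(C) -> (A=3 B=9 C=0)
Reached target in 5 moves.

Answer: 5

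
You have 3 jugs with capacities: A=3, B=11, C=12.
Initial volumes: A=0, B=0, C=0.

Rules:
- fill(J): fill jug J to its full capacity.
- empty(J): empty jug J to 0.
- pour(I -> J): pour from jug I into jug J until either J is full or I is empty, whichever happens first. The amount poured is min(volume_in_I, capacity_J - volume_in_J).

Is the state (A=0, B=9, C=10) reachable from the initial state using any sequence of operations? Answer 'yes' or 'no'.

BFS from (A=0, B=0, C=0):
  1. fill(A) -> (A=3 B=0 C=0)
  2. fill(C) -> (A=3 B=0 C=12)
  3. pour(C -> B) -> (A=3 B=11 C=1)
  4. empty(B) -> (A=3 B=0 C=1)
  5. pour(A -> B) -> (A=0 B=3 C=1)
  6. fill(A) -> (A=3 B=3 C=1)
  7. pour(A -> B) -> (A=0 B=6 C=1)
  8. pour(C -> A) -> (A=1 B=6 C=0)
  9. fill(C) -> (A=1 B=6 C=12)
  10. pour(C -> A) -> (A=3 B=6 C=10)
  11. pour(A -> B) -> (A=0 B=9 C=10)
Target reached → yes.

Answer: yes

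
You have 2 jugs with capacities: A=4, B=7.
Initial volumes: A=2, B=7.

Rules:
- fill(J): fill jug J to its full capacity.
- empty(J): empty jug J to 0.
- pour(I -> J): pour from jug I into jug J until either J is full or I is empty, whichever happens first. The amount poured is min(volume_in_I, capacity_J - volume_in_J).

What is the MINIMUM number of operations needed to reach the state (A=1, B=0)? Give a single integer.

BFS from (A=2, B=7). One shortest path:
  1. pour(B -> A) -> (A=4 B=5)
  2. empty(A) -> (A=0 B=5)
  3. pour(B -> A) -> (A=4 B=1)
  4. empty(A) -> (A=0 B=1)
  5. pour(B -> A) -> (A=1 B=0)
Reached target in 5 moves.

Answer: 5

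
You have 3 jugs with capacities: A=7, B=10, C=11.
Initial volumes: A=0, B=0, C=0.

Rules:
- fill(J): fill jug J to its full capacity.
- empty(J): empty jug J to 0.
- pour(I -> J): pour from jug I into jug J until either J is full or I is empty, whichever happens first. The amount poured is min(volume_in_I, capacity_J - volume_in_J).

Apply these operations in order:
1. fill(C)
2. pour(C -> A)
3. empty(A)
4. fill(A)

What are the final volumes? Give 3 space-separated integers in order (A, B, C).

Answer: 7 0 4

Derivation:
Step 1: fill(C) -> (A=0 B=0 C=11)
Step 2: pour(C -> A) -> (A=7 B=0 C=4)
Step 3: empty(A) -> (A=0 B=0 C=4)
Step 4: fill(A) -> (A=7 B=0 C=4)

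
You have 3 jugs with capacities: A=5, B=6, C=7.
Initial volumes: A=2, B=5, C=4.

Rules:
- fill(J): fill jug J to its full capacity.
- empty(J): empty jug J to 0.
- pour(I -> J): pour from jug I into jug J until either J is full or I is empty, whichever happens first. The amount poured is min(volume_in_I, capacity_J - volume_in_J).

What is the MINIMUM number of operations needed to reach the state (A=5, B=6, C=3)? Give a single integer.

BFS from (A=2, B=5, C=4). One shortest path:
  1. fill(A) -> (A=5 B=5 C=4)
  2. pour(C -> B) -> (A=5 B=6 C=3)
Reached target in 2 moves.

Answer: 2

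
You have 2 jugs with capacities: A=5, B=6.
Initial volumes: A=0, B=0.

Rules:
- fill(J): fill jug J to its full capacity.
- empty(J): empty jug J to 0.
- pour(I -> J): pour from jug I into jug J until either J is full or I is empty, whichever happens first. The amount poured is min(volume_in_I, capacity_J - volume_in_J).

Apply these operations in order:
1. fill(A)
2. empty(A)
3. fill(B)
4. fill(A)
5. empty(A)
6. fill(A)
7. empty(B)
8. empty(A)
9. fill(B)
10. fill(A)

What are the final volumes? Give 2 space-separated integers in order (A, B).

Answer: 5 6

Derivation:
Step 1: fill(A) -> (A=5 B=0)
Step 2: empty(A) -> (A=0 B=0)
Step 3: fill(B) -> (A=0 B=6)
Step 4: fill(A) -> (A=5 B=6)
Step 5: empty(A) -> (A=0 B=6)
Step 6: fill(A) -> (A=5 B=6)
Step 7: empty(B) -> (A=5 B=0)
Step 8: empty(A) -> (A=0 B=0)
Step 9: fill(B) -> (A=0 B=6)
Step 10: fill(A) -> (A=5 B=6)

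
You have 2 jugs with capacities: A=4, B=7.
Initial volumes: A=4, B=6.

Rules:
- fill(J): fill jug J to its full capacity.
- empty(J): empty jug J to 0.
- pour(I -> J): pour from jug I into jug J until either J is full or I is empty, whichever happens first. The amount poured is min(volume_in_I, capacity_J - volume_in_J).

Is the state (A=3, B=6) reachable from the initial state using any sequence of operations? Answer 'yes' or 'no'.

Answer: no

Derivation:
BFS explored all 22 reachable states.
Reachable set includes: (0,0), (0,1), (0,2), (0,3), (0,4), (0,5), (0,6), (0,7), (1,0), (1,7), (2,0), (2,7) ...
Target (A=3, B=6) not in reachable set → no.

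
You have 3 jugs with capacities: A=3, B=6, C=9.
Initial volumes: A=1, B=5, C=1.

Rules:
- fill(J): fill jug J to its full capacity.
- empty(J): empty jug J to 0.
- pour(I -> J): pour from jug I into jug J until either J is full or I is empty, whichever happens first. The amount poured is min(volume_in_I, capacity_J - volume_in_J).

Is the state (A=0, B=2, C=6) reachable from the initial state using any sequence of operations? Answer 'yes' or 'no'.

BFS from (A=1, B=5, C=1):
  1. fill(B) -> (A=1 B=6 C=1)
  2. pour(C -> A) -> (A=2 B=6 C=0)
  3. pour(B -> C) -> (A=2 B=0 C=6)
  4. pour(A -> B) -> (A=0 B=2 C=6)
Target reached → yes.

Answer: yes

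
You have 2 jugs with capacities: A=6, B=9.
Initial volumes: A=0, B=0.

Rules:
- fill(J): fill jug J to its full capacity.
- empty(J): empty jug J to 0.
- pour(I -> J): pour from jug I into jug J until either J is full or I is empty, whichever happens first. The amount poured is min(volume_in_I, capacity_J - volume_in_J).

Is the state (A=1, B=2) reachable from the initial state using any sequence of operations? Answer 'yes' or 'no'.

BFS explored all 10 reachable states.
Reachable set includes: (0,0), (0,3), (0,6), (0,9), (3,0), (3,9), (6,0), (6,3), (6,6), (6,9)
Target (A=1, B=2) not in reachable set → no.

Answer: no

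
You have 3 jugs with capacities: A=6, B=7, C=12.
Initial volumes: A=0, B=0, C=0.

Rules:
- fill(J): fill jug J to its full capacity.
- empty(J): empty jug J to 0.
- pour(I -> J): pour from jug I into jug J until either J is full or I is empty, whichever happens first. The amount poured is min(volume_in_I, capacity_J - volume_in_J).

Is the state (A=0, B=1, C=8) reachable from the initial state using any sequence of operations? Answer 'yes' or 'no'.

BFS from (A=0, B=0, C=0):
  1. fill(B) -> (A=0 B=7 C=0)
  2. pour(B -> A) -> (A=6 B=1 C=0)
  3. empty(A) -> (A=0 B=1 C=0)
  4. pour(B -> C) -> (A=0 B=0 C=1)
  5. fill(B) -> (A=0 B=7 C=1)
  6. pour(B -> C) -> (A=0 B=0 C=8)
  7. fill(B) -> (A=0 B=7 C=8)
  8. pour(B -> A) -> (A=6 B=1 C=8)
  9. empty(A) -> (A=0 B=1 C=8)
Target reached → yes.

Answer: yes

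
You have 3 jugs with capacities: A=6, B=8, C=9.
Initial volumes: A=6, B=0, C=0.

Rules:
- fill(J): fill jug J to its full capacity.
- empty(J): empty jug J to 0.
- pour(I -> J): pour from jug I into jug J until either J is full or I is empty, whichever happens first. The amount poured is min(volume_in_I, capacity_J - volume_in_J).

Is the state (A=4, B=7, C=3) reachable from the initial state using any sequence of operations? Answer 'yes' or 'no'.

Answer: no

Derivation:
BFS explored all 350 reachable states.
Reachable set includes: (0,0,0), (0,0,1), (0,0,2), (0,0,3), (0,0,4), (0,0,5), (0,0,6), (0,0,7), (0,0,8), (0,0,9), (0,1,0), (0,1,1) ...
Target (A=4, B=7, C=3) not in reachable set → no.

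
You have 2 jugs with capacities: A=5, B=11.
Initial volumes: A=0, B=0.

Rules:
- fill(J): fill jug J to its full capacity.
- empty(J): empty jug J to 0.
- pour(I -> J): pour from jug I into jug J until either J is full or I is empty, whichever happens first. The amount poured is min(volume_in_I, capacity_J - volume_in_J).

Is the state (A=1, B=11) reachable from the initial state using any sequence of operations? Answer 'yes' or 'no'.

Answer: yes

Derivation:
BFS from (A=0, B=0):
  1. fill(B) -> (A=0 B=11)
  2. pour(B -> A) -> (A=5 B=6)
  3. empty(A) -> (A=0 B=6)
  4. pour(B -> A) -> (A=5 B=1)
  5. empty(A) -> (A=0 B=1)
  6. pour(B -> A) -> (A=1 B=0)
  7. fill(B) -> (A=1 B=11)
Target reached → yes.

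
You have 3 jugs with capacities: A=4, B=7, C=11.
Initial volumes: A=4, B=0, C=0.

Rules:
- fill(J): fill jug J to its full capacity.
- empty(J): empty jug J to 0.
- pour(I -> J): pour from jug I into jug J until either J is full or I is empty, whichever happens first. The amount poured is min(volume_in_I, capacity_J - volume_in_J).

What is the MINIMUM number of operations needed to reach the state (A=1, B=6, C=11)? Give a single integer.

BFS from (A=4, B=0, C=0). One shortest path:
  1. fill(B) -> (A=4 B=7 C=0)
  2. pour(A -> C) -> (A=0 B=7 C=4)
  3. pour(B -> A) -> (A=4 B=3 C=4)
  4. pour(A -> C) -> (A=0 B=3 C=8)
  5. pour(B -> A) -> (A=3 B=0 C=8)
  6. fill(B) -> (A=3 B=7 C=8)
  7. pour(B -> A) -> (A=4 B=6 C=8)
  8. pour(A -> C) -> (A=1 B=6 C=11)
Reached target in 8 moves.

Answer: 8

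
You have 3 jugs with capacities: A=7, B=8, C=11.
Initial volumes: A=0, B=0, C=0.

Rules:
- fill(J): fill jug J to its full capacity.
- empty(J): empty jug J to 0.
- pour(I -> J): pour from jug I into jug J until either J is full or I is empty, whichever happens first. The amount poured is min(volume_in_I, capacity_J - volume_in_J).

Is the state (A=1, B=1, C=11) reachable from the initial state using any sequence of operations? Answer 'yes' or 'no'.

Answer: yes

Derivation:
BFS from (A=0, B=0, C=0):
  1. fill(B) -> (A=0 B=8 C=0)
  2. fill(C) -> (A=0 B=8 C=11)
  3. pour(B -> A) -> (A=7 B=1 C=11)
  4. empty(A) -> (A=0 B=1 C=11)
  5. pour(C -> A) -> (A=7 B=1 C=4)
  6. empty(A) -> (A=0 B=1 C=4)
  7. pour(B -> A) -> (A=1 B=0 C=4)
  8. fill(B) -> (A=1 B=8 C=4)
  9. pour(B -> C) -> (A=1 B=1 C=11)
Target reached → yes.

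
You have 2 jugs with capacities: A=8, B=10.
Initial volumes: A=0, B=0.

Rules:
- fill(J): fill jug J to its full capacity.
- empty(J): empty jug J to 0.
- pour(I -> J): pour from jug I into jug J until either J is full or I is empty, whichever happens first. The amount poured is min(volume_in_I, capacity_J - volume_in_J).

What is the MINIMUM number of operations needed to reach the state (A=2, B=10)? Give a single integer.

BFS from (A=0, B=0). One shortest path:
  1. fill(B) -> (A=0 B=10)
  2. pour(B -> A) -> (A=8 B=2)
  3. empty(A) -> (A=0 B=2)
  4. pour(B -> A) -> (A=2 B=0)
  5. fill(B) -> (A=2 B=10)
Reached target in 5 moves.

Answer: 5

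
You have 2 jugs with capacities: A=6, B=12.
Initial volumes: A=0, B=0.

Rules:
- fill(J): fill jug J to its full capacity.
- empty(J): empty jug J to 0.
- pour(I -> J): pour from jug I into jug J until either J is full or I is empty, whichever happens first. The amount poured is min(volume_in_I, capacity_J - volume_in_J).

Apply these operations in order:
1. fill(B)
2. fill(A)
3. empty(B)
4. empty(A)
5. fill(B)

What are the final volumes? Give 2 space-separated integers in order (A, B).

Step 1: fill(B) -> (A=0 B=12)
Step 2: fill(A) -> (A=6 B=12)
Step 3: empty(B) -> (A=6 B=0)
Step 4: empty(A) -> (A=0 B=0)
Step 5: fill(B) -> (A=0 B=12)

Answer: 0 12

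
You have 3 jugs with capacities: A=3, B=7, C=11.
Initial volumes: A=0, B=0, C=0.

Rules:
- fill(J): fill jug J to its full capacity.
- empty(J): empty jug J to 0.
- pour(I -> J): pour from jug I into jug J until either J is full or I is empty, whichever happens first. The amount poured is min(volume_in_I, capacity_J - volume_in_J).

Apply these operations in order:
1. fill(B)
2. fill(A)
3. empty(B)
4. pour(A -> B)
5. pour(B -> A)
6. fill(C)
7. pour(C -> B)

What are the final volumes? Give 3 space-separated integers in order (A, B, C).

Answer: 3 7 4

Derivation:
Step 1: fill(B) -> (A=0 B=7 C=0)
Step 2: fill(A) -> (A=3 B=7 C=0)
Step 3: empty(B) -> (A=3 B=0 C=0)
Step 4: pour(A -> B) -> (A=0 B=3 C=0)
Step 5: pour(B -> A) -> (A=3 B=0 C=0)
Step 6: fill(C) -> (A=3 B=0 C=11)
Step 7: pour(C -> B) -> (A=3 B=7 C=4)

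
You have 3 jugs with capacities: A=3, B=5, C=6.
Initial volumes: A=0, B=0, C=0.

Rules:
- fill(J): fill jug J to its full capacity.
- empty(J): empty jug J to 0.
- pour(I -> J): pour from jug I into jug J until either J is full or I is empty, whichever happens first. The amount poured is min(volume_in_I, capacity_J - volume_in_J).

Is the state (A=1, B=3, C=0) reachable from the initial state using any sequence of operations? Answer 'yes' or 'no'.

BFS from (A=0, B=0, C=0):
  1. fill(A) -> (A=3 B=0 C=0)
  2. fill(C) -> (A=3 B=0 C=6)
  3. pour(C -> B) -> (A=3 B=5 C=1)
  4. empty(B) -> (A=3 B=0 C=1)
  5. pour(A -> B) -> (A=0 B=3 C=1)
  6. pour(C -> A) -> (A=1 B=3 C=0)
Target reached → yes.

Answer: yes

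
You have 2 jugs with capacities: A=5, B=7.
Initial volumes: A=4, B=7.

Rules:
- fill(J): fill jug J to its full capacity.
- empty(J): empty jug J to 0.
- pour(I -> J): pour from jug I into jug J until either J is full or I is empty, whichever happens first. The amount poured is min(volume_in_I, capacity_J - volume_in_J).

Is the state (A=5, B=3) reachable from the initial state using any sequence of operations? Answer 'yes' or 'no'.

BFS from (A=4, B=7):
  1. pour(B -> A) -> (A=5 B=6)
  2. empty(A) -> (A=0 B=6)
  3. pour(B -> A) -> (A=5 B=1)
  4. empty(A) -> (A=0 B=1)
  5. pour(B -> A) -> (A=1 B=0)
  6. fill(B) -> (A=1 B=7)
  7. pour(B -> A) -> (A=5 B=3)
Target reached → yes.

Answer: yes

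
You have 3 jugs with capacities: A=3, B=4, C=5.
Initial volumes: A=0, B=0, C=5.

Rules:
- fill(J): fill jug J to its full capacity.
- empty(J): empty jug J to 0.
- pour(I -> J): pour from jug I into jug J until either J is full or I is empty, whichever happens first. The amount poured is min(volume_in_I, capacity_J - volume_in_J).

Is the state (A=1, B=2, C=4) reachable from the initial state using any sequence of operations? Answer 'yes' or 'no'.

BFS explored all 96 reachable states.
Reachable set includes: (0,0,0), (0,0,1), (0,0,2), (0,0,3), (0,0,4), (0,0,5), (0,1,0), (0,1,1), (0,1,2), (0,1,3), (0,1,4), (0,1,5) ...
Target (A=1, B=2, C=4) not in reachable set → no.

Answer: no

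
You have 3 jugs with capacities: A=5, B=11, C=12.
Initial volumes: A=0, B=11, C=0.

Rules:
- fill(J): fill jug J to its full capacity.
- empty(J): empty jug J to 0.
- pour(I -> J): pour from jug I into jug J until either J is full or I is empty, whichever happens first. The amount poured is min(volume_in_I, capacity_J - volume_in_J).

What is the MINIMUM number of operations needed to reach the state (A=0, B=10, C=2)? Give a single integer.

BFS from (A=0, B=11, C=0). One shortest path:
  1. empty(B) -> (A=0 B=0 C=0)
  2. fill(C) -> (A=0 B=0 C=12)
  3. pour(C -> A) -> (A=5 B=0 C=7)
  4. pour(A -> B) -> (A=0 B=5 C=7)
  5. pour(C -> A) -> (A=5 B=5 C=2)
  6. pour(A -> B) -> (A=0 B=10 C=2)
Reached target in 6 moves.

Answer: 6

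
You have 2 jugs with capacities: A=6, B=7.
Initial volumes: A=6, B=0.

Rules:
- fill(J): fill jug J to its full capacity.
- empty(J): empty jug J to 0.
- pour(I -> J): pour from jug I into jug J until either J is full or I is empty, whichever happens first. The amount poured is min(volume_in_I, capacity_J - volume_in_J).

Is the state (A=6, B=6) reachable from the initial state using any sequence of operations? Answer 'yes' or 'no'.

Answer: yes

Derivation:
BFS from (A=6, B=0):
  1. pour(A -> B) -> (A=0 B=6)
  2. fill(A) -> (A=6 B=6)
Target reached → yes.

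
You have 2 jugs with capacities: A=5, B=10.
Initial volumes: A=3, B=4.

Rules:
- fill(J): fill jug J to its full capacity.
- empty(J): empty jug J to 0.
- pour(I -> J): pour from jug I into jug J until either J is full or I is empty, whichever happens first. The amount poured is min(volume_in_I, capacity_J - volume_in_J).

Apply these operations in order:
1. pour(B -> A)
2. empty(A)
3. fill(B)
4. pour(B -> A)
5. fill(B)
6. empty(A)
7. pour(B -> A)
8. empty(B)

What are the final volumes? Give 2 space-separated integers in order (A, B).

Step 1: pour(B -> A) -> (A=5 B=2)
Step 2: empty(A) -> (A=0 B=2)
Step 3: fill(B) -> (A=0 B=10)
Step 4: pour(B -> A) -> (A=5 B=5)
Step 5: fill(B) -> (A=5 B=10)
Step 6: empty(A) -> (A=0 B=10)
Step 7: pour(B -> A) -> (A=5 B=5)
Step 8: empty(B) -> (A=5 B=0)

Answer: 5 0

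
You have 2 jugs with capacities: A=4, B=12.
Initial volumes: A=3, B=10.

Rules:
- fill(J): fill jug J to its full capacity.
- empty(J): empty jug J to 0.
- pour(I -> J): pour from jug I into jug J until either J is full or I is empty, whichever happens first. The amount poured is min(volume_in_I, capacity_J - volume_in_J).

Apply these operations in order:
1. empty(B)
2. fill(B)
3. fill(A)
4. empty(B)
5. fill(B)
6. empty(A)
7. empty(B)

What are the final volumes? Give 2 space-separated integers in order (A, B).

Answer: 0 0

Derivation:
Step 1: empty(B) -> (A=3 B=0)
Step 2: fill(B) -> (A=3 B=12)
Step 3: fill(A) -> (A=4 B=12)
Step 4: empty(B) -> (A=4 B=0)
Step 5: fill(B) -> (A=4 B=12)
Step 6: empty(A) -> (A=0 B=12)
Step 7: empty(B) -> (A=0 B=0)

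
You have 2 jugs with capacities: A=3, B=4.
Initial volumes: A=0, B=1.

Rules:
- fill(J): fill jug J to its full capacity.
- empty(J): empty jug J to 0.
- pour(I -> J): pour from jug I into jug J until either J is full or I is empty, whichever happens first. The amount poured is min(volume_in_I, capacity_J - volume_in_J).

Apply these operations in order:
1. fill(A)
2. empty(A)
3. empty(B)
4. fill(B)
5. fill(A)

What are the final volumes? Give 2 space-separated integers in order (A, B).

Step 1: fill(A) -> (A=3 B=1)
Step 2: empty(A) -> (A=0 B=1)
Step 3: empty(B) -> (A=0 B=0)
Step 4: fill(B) -> (A=0 B=4)
Step 5: fill(A) -> (A=3 B=4)

Answer: 3 4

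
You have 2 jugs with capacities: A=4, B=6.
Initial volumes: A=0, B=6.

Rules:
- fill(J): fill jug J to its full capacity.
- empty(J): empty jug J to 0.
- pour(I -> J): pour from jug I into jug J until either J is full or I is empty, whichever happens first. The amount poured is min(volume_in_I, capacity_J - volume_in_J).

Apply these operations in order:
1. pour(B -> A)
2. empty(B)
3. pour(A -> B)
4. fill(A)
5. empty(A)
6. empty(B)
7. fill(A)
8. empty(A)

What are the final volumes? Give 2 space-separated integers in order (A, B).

Step 1: pour(B -> A) -> (A=4 B=2)
Step 2: empty(B) -> (A=4 B=0)
Step 3: pour(A -> B) -> (A=0 B=4)
Step 4: fill(A) -> (A=4 B=4)
Step 5: empty(A) -> (A=0 B=4)
Step 6: empty(B) -> (A=0 B=0)
Step 7: fill(A) -> (A=4 B=0)
Step 8: empty(A) -> (A=0 B=0)

Answer: 0 0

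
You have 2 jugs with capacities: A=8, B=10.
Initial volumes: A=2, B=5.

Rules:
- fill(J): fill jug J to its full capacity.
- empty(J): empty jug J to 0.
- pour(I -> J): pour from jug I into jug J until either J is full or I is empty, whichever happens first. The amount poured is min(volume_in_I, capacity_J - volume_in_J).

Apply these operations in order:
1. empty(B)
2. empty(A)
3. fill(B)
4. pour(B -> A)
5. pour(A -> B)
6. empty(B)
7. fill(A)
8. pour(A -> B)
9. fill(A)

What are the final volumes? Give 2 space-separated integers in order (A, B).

Step 1: empty(B) -> (A=2 B=0)
Step 2: empty(A) -> (A=0 B=0)
Step 3: fill(B) -> (A=0 B=10)
Step 4: pour(B -> A) -> (A=8 B=2)
Step 5: pour(A -> B) -> (A=0 B=10)
Step 6: empty(B) -> (A=0 B=0)
Step 7: fill(A) -> (A=8 B=0)
Step 8: pour(A -> B) -> (A=0 B=8)
Step 9: fill(A) -> (A=8 B=8)

Answer: 8 8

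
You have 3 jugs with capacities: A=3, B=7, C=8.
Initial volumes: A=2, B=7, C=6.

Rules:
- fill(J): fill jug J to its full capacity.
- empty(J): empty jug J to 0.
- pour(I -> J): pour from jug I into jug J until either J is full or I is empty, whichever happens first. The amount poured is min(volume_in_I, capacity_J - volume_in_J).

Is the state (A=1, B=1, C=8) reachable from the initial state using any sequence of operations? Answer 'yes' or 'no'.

Answer: yes

Derivation:
BFS from (A=2, B=7, C=6):
  1. empty(A) -> (A=0 B=7 C=6)
  2. pour(B -> A) -> (A=3 B=4 C=6)
  3. empty(A) -> (A=0 B=4 C=6)
  4. pour(B -> A) -> (A=3 B=1 C=6)
  5. pour(A -> C) -> (A=1 B=1 C=8)
Target reached → yes.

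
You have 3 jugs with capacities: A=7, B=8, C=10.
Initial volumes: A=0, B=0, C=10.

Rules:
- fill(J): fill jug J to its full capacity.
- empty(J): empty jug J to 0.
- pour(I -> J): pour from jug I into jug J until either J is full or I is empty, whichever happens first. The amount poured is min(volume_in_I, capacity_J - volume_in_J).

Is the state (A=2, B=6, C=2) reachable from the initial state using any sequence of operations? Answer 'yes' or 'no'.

Answer: no

Derivation:
BFS explored all 414 reachable states.
Reachable set includes: (0,0,0), (0,0,1), (0,0,2), (0,0,3), (0,0,4), (0,0,5), (0,0,6), (0,0,7), (0,0,8), (0,0,9), (0,0,10), (0,1,0) ...
Target (A=2, B=6, C=2) not in reachable set → no.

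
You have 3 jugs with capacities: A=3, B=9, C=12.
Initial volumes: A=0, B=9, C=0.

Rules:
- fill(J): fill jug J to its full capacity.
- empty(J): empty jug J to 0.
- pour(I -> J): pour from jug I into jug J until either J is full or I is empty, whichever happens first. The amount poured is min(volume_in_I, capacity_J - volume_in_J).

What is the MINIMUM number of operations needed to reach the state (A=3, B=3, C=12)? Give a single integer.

Answer: 4

Derivation:
BFS from (A=0, B=9, C=0). One shortest path:
  1. fill(C) -> (A=0 B=9 C=12)
  2. pour(B -> A) -> (A=3 B=6 C=12)
  3. empty(A) -> (A=0 B=6 C=12)
  4. pour(B -> A) -> (A=3 B=3 C=12)
Reached target in 4 moves.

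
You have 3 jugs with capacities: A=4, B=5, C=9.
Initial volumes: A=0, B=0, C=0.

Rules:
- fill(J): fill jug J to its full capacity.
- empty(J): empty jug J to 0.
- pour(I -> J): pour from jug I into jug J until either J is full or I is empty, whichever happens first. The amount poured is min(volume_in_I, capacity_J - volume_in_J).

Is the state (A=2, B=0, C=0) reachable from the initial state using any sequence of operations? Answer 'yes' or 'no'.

Answer: yes

Derivation:
BFS from (A=0, B=0, C=0):
  1. fill(B) -> (A=0 B=5 C=0)
  2. pour(B -> A) -> (A=4 B=1 C=0)
  3. empty(A) -> (A=0 B=1 C=0)
  4. pour(B -> A) -> (A=1 B=0 C=0)
  5. fill(B) -> (A=1 B=5 C=0)
  6. pour(B -> A) -> (A=4 B=2 C=0)
  7. empty(A) -> (A=0 B=2 C=0)
  8. pour(B -> A) -> (A=2 B=0 C=0)
Target reached → yes.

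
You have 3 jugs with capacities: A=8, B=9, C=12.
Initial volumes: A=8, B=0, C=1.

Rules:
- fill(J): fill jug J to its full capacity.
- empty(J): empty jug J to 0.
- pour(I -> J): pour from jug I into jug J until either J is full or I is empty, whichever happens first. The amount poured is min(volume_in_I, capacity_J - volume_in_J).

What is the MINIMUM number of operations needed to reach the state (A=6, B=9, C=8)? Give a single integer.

Answer: 8

Derivation:
BFS from (A=8, B=0, C=1). One shortest path:
  1. fill(B) -> (A=8 B=9 C=1)
  2. pour(A -> C) -> (A=0 B=9 C=9)
  3. fill(A) -> (A=8 B=9 C=9)
  4. pour(B -> C) -> (A=8 B=6 C=12)
  5. empty(C) -> (A=8 B=6 C=0)
  6. pour(A -> C) -> (A=0 B=6 C=8)
  7. pour(B -> A) -> (A=6 B=0 C=8)
  8. fill(B) -> (A=6 B=9 C=8)
Reached target in 8 moves.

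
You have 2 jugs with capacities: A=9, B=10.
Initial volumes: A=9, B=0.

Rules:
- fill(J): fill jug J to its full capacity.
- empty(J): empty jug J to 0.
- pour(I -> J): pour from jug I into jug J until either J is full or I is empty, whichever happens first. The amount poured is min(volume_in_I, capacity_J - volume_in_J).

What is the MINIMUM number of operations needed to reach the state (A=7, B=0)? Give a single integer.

Answer: 8

Derivation:
BFS from (A=9, B=0). One shortest path:
  1. pour(A -> B) -> (A=0 B=9)
  2. fill(A) -> (A=9 B=9)
  3. pour(A -> B) -> (A=8 B=10)
  4. empty(B) -> (A=8 B=0)
  5. pour(A -> B) -> (A=0 B=8)
  6. fill(A) -> (A=9 B=8)
  7. pour(A -> B) -> (A=7 B=10)
  8. empty(B) -> (A=7 B=0)
Reached target in 8 moves.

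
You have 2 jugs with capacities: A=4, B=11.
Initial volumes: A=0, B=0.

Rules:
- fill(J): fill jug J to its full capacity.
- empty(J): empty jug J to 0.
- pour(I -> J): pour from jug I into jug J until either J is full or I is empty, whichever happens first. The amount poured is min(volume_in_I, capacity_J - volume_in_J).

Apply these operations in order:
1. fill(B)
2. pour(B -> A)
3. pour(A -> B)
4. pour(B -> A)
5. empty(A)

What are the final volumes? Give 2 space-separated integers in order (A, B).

Step 1: fill(B) -> (A=0 B=11)
Step 2: pour(B -> A) -> (A=4 B=7)
Step 3: pour(A -> B) -> (A=0 B=11)
Step 4: pour(B -> A) -> (A=4 B=7)
Step 5: empty(A) -> (A=0 B=7)

Answer: 0 7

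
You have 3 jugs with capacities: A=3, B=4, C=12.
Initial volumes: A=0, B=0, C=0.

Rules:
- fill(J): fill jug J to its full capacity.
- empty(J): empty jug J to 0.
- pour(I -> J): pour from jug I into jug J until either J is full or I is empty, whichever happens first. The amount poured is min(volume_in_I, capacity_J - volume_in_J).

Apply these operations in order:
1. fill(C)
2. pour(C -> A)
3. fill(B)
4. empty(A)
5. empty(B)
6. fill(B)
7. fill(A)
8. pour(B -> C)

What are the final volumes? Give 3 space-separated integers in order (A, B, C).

Step 1: fill(C) -> (A=0 B=0 C=12)
Step 2: pour(C -> A) -> (A=3 B=0 C=9)
Step 3: fill(B) -> (A=3 B=4 C=9)
Step 4: empty(A) -> (A=0 B=4 C=9)
Step 5: empty(B) -> (A=0 B=0 C=9)
Step 6: fill(B) -> (A=0 B=4 C=9)
Step 7: fill(A) -> (A=3 B=4 C=9)
Step 8: pour(B -> C) -> (A=3 B=1 C=12)

Answer: 3 1 12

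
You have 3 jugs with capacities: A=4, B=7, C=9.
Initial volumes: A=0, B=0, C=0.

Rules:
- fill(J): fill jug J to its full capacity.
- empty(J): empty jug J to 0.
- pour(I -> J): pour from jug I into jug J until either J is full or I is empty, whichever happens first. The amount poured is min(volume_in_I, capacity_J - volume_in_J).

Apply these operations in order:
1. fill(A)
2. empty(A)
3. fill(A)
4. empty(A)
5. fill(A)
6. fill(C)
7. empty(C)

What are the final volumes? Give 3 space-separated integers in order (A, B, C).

Step 1: fill(A) -> (A=4 B=0 C=0)
Step 2: empty(A) -> (A=0 B=0 C=0)
Step 3: fill(A) -> (A=4 B=0 C=0)
Step 4: empty(A) -> (A=0 B=0 C=0)
Step 5: fill(A) -> (A=4 B=0 C=0)
Step 6: fill(C) -> (A=4 B=0 C=9)
Step 7: empty(C) -> (A=4 B=0 C=0)

Answer: 4 0 0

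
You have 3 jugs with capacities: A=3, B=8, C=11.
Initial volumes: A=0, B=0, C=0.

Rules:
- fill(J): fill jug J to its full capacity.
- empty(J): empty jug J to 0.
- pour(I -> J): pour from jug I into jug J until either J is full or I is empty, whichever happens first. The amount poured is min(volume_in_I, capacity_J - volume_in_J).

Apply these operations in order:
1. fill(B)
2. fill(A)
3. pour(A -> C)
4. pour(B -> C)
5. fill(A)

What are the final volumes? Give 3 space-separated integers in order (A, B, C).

Step 1: fill(B) -> (A=0 B=8 C=0)
Step 2: fill(A) -> (A=3 B=8 C=0)
Step 3: pour(A -> C) -> (A=0 B=8 C=3)
Step 4: pour(B -> C) -> (A=0 B=0 C=11)
Step 5: fill(A) -> (A=3 B=0 C=11)

Answer: 3 0 11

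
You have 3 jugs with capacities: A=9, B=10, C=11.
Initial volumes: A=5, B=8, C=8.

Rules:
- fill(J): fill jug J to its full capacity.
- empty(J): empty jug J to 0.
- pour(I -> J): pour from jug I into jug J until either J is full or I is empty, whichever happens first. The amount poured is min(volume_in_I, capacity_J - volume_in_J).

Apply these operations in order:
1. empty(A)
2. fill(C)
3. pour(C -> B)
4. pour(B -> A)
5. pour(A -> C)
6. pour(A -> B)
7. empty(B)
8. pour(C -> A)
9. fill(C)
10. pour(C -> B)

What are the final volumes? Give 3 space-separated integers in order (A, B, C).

Step 1: empty(A) -> (A=0 B=8 C=8)
Step 2: fill(C) -> (A=0 B=8 C=11)
Step 3: pour(C -> B) -> (A=0 B=10 C=9)
Step 4: pour(B -> A) -> (A=9 B=1 C=9)
Step 5: pour(A -> C) -> (A=7 B=1 C=11)
Step 6: pour(A -> B) -> (A=0 B=8 C=11)
Step 7: empty(B) -> (A=0 B=0 C=11)
Step 8: pour(C -> A) -> (A=9 B=0 C=2)
Step 9: fill(C) -> (A=9 B=0 C=11)
Step 10: pour(C -> B) -> (A=9 B=10 C=1)

Answer: 9 10 1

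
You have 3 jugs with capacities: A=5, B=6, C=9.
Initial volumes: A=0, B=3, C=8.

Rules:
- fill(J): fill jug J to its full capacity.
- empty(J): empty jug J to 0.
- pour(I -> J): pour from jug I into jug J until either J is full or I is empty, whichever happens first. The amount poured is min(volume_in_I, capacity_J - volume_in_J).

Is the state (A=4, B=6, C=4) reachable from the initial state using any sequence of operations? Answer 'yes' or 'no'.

Answer: yes

Derivation:
BFS from (A=0, B=3, C=8):
  1. fill(B) -> (A=0 B=6 C=8)
  2. pour(B -> A) -> (A=5 B=1 C=8)
  3. pour(A -> C) -> (A=4 B=1 C=9)
  4. pour(C -> B) -> (A=4 B=6 C=4)
Target reached → yes.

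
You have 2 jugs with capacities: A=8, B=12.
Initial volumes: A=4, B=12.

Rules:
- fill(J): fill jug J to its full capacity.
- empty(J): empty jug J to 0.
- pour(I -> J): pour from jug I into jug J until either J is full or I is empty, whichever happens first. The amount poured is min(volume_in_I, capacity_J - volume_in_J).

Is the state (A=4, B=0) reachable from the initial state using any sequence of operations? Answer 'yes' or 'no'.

Answer: yes

Derivation:
BFS from (A=4, B=12):
  1. empty(B) -> (A=4 B=0)
Target reached → yes.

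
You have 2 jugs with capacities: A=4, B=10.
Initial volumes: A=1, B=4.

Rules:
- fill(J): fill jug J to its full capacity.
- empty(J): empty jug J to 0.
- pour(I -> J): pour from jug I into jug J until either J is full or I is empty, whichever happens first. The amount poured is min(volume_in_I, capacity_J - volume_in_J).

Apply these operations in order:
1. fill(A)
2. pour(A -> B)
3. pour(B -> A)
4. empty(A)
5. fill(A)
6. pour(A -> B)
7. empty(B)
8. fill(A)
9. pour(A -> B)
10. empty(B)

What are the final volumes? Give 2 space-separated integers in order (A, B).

Step 1: fill(A) -> (A=4 B=4)
Step 2: pour(A -> B) -> (A=0 B=8)
Step 3: pour(B -> A) -> (A=4 B=4)
Step 4: empty(A) -> (A=0 B=4)
Step 5: fill(A) -> (A=4 B=4)
Step 6: pour(A -> B) -> (A=0 B=8)
Step 7: empty(B) -> (A=0 B=0)
Step 8: fill(A) -> (A=4 B=0)
Step 9: pour(A -> B) -> (A=0 B=4)
Step 10: empty(B) -> (A=0 B=0)

Answer: 0 0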